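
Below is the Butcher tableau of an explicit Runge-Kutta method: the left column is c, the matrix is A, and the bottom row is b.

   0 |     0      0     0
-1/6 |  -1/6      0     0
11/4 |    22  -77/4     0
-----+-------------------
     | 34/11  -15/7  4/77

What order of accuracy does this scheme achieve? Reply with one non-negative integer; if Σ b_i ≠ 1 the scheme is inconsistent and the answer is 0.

3

b = (34/11, -15/7, 4/77)
c = (0, -1/6, 11/4)
Ac = (0, 0, 77/24)
Σ b_i: 34/11·1 + (-15/7)·1 + 4/77·1 = 1 ✓
b·c: (-15/7)·(-1/6) + 4/77·11/4 = 1/2 ✓
b·c²: (-15/7)·1/36 + 4/77·121/16 = 1/3 ✓
b·Ac: 4/77·77/24 = 1/6 ✓; 3 stages ⇒ order 3.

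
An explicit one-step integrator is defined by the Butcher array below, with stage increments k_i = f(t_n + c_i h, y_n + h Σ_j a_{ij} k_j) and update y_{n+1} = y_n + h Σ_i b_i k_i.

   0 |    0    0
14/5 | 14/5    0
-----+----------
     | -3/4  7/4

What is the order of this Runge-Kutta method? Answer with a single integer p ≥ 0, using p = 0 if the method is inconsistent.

b = (-3/4, 7/4)
c = (0, 14/5)
Σ b_i: (-3/4)·1 + 7/4·1 = 1 ✓
b·c: 7/4·14/5 = 49/10 ≠ 1/2 ⇒ order 1.

1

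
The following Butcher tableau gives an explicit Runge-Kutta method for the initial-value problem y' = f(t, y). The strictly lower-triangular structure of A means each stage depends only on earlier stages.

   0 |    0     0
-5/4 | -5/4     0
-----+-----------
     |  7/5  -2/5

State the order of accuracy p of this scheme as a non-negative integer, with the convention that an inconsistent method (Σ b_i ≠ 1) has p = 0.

2

b = (7/5, -2/5)
c = (0, -5/4)
Σ b_i: 7/5·1 + (-2/5)·1 = 1 ✓
b·c: (-2/5)·(-5/4) = 1/2 ✓; 2 stages ⇒ order 2.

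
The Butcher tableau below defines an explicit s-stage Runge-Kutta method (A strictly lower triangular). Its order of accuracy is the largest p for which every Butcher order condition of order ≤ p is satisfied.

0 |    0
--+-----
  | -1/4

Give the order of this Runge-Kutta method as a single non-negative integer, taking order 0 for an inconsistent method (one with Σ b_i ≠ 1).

0

b = (-1/4)
c = (0)
Σ b_i: (-1/4)·1 = -1/4 ≠ 1 ⇒ order 0.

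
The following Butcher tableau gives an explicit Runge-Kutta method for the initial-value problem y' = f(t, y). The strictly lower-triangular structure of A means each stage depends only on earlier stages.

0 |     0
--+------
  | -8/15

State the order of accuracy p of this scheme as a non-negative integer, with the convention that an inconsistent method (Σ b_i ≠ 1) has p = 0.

b = (-8/15)
c = (0)
Σ b_i: (-8/15)·1 = -8/15 ≠ 1 ⇒ order 0.

0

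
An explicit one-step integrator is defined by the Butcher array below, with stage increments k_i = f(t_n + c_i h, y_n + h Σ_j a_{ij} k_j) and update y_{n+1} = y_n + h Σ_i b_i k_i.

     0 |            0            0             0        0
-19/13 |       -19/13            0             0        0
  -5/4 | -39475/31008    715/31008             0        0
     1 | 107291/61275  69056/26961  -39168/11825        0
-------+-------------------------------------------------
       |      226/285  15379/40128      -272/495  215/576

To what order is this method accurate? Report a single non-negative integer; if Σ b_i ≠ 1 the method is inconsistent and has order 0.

4

b = (226/285, 15379/40128, -272/495, 215/576)
c = (0, -19/13, -5/4, 1)
Ac = (0, 0, -55/1632, 256/645)
Σ b_i: 226/285·1 + 15379/40128·1 + (-272/495)·1 + 215/576·1 = 1 ✓
b·c: 15379/40128·(-19/13) + (-272/495)·(-5/4) + 215/576·1 = 1/2 ✓
b·c²: 15379/40128·361/169 + (-272/495)·25/16 + 215/576·1 = 1/3 ✓
b·Ac: (-272/495)·(-55/1632) + 215/576·256/645 = 1/6 ✓
b·c³: 15379/40128·(-6859/2197) + (-272/495)·(-125/64) + 215/576·1 = 1/4 ✓
b·(c∘Ac): (-272/495)·275/6528 + 215/576·256/645 = 1/8 ✓
b·Ac²: (-272/495)·1045/21216 + 215/576·496/1677 = 1/12 ✓
b·A²c: 215/576·24/215 = 1/24 ✓; 4 stages ⇒ order 4.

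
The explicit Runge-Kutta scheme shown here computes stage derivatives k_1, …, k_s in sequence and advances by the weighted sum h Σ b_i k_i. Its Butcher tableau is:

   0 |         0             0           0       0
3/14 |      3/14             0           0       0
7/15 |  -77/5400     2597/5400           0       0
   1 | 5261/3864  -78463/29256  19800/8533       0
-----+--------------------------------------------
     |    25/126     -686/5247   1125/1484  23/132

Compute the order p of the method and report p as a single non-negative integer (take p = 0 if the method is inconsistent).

4

b = (25/126, -686/5247, 1125/1484, 23/132)
c = (0, 3/14, 7/15, 1)
Ac = (0, 0, 371/3600, 187/368)
Σ b_i: 25/126·1 + (-686/5247)·1 + 1125/1484·1 + 23/132·1 = 1 ✓
b·c: (-686/5247)·3/14 + 1125/1484·7/15 + 23/132·1 = 1/2 ✓
b·c²: (-686/5247)·9/196 + 1125/1484·49/225 + 23/132·1 = 1/3 ✓
b·Ac: 1125/1484·371/3600 + 23/132·187/368 = 1/6 ✓
b·c³: (-686/5247)·27/2744 + 1125/1484·343/3375 + 23/132·1 = 1/4 ✓
b·(c∘Ac): 1125/1484·2597/54000 + 23/132·187/368 = 1/8 ✓
b·Ac²: 1125/1484·53/2400 + 23/132·1969/5152 = 1/12 ✓
b·A²c: 23/132·11/46 = 1/24 ✓; 4 stages ⇒ order 4.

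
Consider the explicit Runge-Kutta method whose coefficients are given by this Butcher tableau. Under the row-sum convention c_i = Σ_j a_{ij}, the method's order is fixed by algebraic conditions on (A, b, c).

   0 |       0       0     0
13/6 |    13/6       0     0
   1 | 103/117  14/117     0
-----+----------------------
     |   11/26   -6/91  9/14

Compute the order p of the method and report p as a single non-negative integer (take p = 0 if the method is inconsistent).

b = (11/26, -6/91, 9/14)
c = (0, 13/6, 1)
Ac = (0, 0, 7/27)
Σ b_i: 11/26·1 + (-6/91)·1 + 9/14·1 = 1 ✓
b·c: (-6/91)·13/6 + 9/14·1 = 1/2 ✓
b·c²: (-6/91)·169/36 + 9/14·1 = 1/3 ✓
b·Ac: 9/14·7/27 = 1/6 ✓; 3 stages ⇒ order 3.

3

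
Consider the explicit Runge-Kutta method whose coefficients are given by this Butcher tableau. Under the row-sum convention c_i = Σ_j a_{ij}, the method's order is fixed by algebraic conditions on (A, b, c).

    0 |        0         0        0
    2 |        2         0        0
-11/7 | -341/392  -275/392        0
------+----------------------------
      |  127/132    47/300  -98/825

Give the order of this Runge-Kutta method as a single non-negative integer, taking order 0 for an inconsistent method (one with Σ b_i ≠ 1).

3

b = (127/132, 47/300, -98/825)
c = (0, 2, -11/7)
Ac = (0, 0, -275/196)
Σ b_i: 127/132·1 + 47/300·1 + (-98/825)·1 = 1 ✓
b·c: 47/300·2 + (-98/825)·(-11/7) = 1/2 ✓
b·c²: 47/300·4 + (-98/825)·121/49 = 1/3 ✓
b·Ac: (-98/825)·(-275/196) = 1/6 ✓; 3 stages ⇒ order 3.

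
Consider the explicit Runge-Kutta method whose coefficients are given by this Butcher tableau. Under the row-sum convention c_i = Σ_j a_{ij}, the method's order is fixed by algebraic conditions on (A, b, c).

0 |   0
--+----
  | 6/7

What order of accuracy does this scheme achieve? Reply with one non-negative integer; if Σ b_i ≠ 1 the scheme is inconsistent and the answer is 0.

b = (6/7)
c = (0)
Σ b_i: 6/7·1 = 6/7 ≠ 1 ⇒ order 0.

0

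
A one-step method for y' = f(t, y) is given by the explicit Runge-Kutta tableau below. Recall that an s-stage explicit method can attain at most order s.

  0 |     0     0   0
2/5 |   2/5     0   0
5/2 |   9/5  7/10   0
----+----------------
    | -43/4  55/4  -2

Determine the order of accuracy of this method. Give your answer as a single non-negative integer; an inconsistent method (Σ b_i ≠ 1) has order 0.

b = (-43/4, 55/4, -2)
c = (0, 2/5, 5/2)
Ac = (0, 0, 7/25)
Σ b_i: (-43/4)·1 + 55/4·1 + (-2)·1 = 1 ✓
b·c: 55/4·2/5 + (-2)·5/2 = 1/2 ✓
b·c²: 55/4·4/25 + (-2)·25/4 = -103/10 ≠ 1/3 ⇒ order 2.
b·Ac: (-2)·7/25 = -14/25 ≠ 1/6

2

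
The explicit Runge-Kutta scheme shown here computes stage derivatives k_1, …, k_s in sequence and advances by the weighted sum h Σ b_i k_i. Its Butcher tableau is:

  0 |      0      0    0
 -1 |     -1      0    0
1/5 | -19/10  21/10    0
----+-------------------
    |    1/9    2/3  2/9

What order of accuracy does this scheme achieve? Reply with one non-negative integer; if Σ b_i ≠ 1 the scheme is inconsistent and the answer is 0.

b = (1/9, 2/3, 2/9)
c = (0, -1, 1/5)
Ac = (0, 0, -21/10)
Σ b_i: 1/9·1 + 2/3·1 + 2/9·1 = 1 ✓
b·c: 2/3·(-1) + 2/9·1/5 = -28/45 ≠ 1/2 ⇒ order 1.

1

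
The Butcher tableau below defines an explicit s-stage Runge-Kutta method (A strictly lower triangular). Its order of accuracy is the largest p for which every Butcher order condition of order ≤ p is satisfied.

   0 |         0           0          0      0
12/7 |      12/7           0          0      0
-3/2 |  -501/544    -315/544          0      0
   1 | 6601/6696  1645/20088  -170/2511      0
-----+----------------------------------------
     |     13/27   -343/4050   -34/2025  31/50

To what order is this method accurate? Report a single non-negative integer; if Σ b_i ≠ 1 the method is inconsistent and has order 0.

4

b = (13/27, -343/4050, -34/2025, 31/50)
c = (0, 12/7, -3/2, 1)
Ac = (0, 0, -135/136, 15/62)
Σ b_i: 13/27·1 + (-343/4050)·1 + (-34/2025)·1 + 31/50·1 = 1 ✓
b·c: (-343/4050)·12/7 + (-34/2025)·(-3/2) + 31/50·1 = 1/2 ✓
b·c²: (-343/4050)·144/49 + (-34/2025)·9/4 + 31/50·1 = 1/3 ✓
b·Ac: (-34/2025)·(-135/136) + 31/50·15/62 = 1/6 ✓
b·c³: (-343/4050)·1728/343 + (-34/2025)·(-27/8) + 31/50·1 = 1/4 ✓
b·(c∘Ac): (-34/2025)·405/272 + 31/50·15/62 = 1/8 ✓
b·Ac²: (-34/2025)·(-405/238) + 31/50·115/1302 = 1/12 ✓
b·A²c: 31/50·25/372 = 1/24 ✓; 4 stages ⇒ order 4.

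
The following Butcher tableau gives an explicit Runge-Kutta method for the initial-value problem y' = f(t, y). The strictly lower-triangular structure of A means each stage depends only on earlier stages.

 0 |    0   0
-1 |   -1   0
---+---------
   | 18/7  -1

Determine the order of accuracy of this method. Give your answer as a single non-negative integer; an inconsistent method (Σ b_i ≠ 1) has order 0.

0

b = (18/7, -1)
c = (0, -1)
Σ b_i: 18/7·1 + (-1)·1 = 11/7 ≠ 1 ⇒ order 0.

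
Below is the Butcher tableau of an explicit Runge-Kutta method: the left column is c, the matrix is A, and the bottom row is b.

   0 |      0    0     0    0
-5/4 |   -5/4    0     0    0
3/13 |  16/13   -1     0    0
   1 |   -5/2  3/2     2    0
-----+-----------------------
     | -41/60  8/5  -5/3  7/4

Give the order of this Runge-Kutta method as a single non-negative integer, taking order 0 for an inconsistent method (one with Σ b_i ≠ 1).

1

b = (-41/60, 8/5, -5/3, 7/4)
c = (0, -5/4, 3/13, 1)
Ac = (0, 0, 5/4, -147/104)
Σ b_i: (-41/60)·1 + 8/5·1 + (-5/3)·1 + 7/4·1 = 1 ✓
b·c: 8/5·(-5/4) + (-5/3)·3/13 + 7/4·1 = -33/52 ≠ 1/2 ⇒ order 1.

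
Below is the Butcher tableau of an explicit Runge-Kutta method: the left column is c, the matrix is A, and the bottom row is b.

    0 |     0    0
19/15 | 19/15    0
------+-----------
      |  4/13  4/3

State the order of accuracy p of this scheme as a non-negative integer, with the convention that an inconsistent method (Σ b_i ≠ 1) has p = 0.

b = (4/13, 4/3)
c = (0, 19/15)
Σ b_i: 4/13·1 + 4/3·1 = 64/39 ≠ 1 ⇒ order 0.

0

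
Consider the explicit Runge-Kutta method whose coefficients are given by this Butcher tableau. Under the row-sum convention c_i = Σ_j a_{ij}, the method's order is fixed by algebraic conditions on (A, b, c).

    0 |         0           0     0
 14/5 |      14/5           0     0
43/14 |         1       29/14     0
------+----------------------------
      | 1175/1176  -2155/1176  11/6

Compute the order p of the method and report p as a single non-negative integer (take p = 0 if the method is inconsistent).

b = (1175/1176, -2155/1176, 11/6)
c = (0, 14/5, 43/14)
Ac = (0, 0, 29/5)
Σ b_i: 1175/1176·1 + (-2155/1176)·1 + 11/6·1 = 1 ✓
b·c: (-2155/1176)·14/5 + 11/6·43/14 = 1/2 ✓
b·c²: (-2155/1176)·196/25 + 11/6·1849/196 = 17219/5880 ≠ 1/3 ⇒ order 2.
b·Ac: 11/6·29/5 = 319/30 ≠ 1/6

2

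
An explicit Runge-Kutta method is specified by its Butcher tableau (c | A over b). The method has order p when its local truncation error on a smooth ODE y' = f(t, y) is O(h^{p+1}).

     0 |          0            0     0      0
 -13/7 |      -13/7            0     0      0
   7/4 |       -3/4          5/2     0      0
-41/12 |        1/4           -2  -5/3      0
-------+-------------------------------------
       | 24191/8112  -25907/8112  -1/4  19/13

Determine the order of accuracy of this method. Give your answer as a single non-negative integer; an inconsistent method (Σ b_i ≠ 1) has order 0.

2

b = (24191/8112, -25907/8112, -1/4, 19/13)
c = (0, -13/7, 7/4, -41/12)
Ac = (0, 0, -65/14, 67/84)
Σ b_i: 24191/8112·1 + (-25907/8112)·1 + (-1/4)·1 + 19/13·1 = 1 ✓
b·c: (-25907/8112)·(-13/7) + (-1/4)·7/4 + 19/13·(-41/12) = 1/2 ✓
b·c²: (-25907/8112)·169/49 + (-1/4)·49/16 + 19/13·1681/144 = 276805/52416 ≠ 1/3 ⇒ order 2.
b·Ac: (-1/4)·(-65/14) + 19/13·67/84 = 5081/2184 ≠ 1/6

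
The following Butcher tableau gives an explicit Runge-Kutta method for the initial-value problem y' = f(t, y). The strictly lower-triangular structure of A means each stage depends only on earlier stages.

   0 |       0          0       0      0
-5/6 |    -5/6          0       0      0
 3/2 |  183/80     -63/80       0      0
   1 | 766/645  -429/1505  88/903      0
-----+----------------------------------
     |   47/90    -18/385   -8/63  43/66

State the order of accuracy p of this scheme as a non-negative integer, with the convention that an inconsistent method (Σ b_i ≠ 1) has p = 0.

4

b = (47/90, -18/385, -8/63, 43/66)
c = (0, -5/6, 3/2, 1)
Ac = (0, 0, 21/32, 33/86)
Σ b_i: 47/90·1 + (-18/385)·1 + (-8/63)·1 + 43/66·1 = 1 ✓
b·c: (-18/385)·(-5/6) + (-8/63)·3/2 + 43/66·1 = 1/2 ✓
b·c²: (-18/385)·25/36 + (-8/63)·9/4 + 43/66·1 = 1/3 ✓
b·Ac: (-8/63)·21/32 + 43/66·33/86 = 1/6 ✓
b·c³: (-18/385)·(-125/216) + (-8/63)·27/8 + 43/66·1 = 1/4 ✓
b·(c∘Ac): (-8/63)·63/64 + 43/66·33/86 = 1/8 ✓
b·Ac²: (-8/63)·(-35/64) + 43/66·11/516 = 1/12 ✓
b·A²c: 43/66·11/172 = 1/24 ✓; 4 stages ⇒ order 4.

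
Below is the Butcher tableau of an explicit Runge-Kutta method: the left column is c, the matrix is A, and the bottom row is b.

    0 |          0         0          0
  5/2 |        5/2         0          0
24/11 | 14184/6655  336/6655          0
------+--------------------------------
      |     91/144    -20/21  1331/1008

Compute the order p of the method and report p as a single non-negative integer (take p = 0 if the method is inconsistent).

3

b = (91/144, -20/21, 1331/1008)
c = (0, 5/2, 24/11)
Ac = (0, 0, 168/1331)
Σ b_i: 91/144·1 + (-20/21)·1 + 1331/1008·1 = 1 ✓
b·c: (-20/21)·5/2 + 1331/1008·24/11 = 1/2 ✓
b·c²: (-20/21)·25/4 + 1331/1008·576/121 = 1/3 ✓
b·Ac: 1331/1008·168/1331 = 1/6 ✓; 3 stages ⇒ order 3.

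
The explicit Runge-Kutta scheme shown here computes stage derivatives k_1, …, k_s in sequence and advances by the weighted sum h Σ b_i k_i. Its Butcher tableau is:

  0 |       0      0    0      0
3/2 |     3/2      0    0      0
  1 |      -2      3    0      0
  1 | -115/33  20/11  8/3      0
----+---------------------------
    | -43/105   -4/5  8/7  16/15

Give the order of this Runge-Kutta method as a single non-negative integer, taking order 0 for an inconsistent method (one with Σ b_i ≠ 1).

1

b = (-43/105, -4/5, 8/7, 16/15)
c = (0, 3/2, 1, 1)
Ac = (0, 0, 9/2, 178/33)
Σ b_i: (-43/105)·1 + (-4/5)·1 + 8/7·1 + 16/15·1 = 1 ✓
b·c: (-4/5)·3/2 + 8/7·1 + 16/15·1 = 106/105 ≠ 1/2 ⇒ order 1.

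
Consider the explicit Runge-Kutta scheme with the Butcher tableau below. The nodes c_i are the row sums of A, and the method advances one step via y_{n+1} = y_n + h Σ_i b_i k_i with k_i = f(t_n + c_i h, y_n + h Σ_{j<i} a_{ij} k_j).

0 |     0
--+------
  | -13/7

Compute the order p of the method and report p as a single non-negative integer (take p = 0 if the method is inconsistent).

0

b = (-13/7)
c = (0)
Σ b_i: (-13/7)·1 = -13/7 ≠ 1 ⇒ order 0.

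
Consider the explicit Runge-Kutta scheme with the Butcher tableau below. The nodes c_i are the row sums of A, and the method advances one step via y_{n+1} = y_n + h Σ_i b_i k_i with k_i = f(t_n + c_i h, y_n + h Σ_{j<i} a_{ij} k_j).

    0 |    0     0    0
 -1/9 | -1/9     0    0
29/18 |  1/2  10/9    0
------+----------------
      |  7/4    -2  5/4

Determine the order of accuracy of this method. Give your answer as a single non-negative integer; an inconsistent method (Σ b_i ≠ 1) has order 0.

b = (7/4, -2, 5/4)
c = (0, -1/9, 29/18)
Ac = (0, 0, -10/81)
Σ b_i: 7/4·1 + (-2)·1 + 5/4·1 = 1 ✓
b·c: (-2)·(-1/9) + 5/4·29/18 = 161/72 ≠ 1/2 ⇒ order 1.

1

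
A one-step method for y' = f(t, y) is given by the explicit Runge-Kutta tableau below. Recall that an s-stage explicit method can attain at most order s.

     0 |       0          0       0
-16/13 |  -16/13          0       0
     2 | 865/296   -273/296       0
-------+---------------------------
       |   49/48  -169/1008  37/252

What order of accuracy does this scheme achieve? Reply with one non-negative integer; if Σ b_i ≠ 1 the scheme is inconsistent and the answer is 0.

b = (49/48, -169/1008, 37/252)
c = (0, -16/13, 2)
Ac = (0, 0, 42/37)
Σ b_i: 49/48·1 + (-169/1008)·1 + 37/252·1 = 1 ✓
b·c: (-169/1008)·(-16/13) + 37/252·2 = 1/2 ✓
b·c²: (-169/1008)·256/169 + 37/252·4 = 1/3 ✓
b·Ac: 37/252·42/37 = 1/6 ✓; 3 stages ⇒ order 3.

3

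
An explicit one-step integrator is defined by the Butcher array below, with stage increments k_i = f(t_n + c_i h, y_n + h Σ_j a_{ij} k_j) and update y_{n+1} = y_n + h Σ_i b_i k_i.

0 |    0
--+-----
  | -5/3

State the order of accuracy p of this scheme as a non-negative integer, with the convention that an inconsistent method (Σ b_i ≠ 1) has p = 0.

0

b = (-5/3)
c = (0)
Σ b_i: (-5/3)·1 = -5/3 ≠ 1 ⇒ order 0.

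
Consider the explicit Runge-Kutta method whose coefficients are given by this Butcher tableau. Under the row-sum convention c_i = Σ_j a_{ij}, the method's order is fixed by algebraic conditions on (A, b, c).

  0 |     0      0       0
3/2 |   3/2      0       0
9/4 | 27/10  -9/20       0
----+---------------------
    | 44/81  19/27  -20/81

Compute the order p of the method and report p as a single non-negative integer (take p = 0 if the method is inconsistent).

3

b = (44/81, 19/27, -20/81)
c = (0, 3/2, 9/4)
Ac = (0, 0, -27/40)
Σ b_i: 44/81·1 + 19/27·1 + (-20/81)·1 = 1 ✓
b·c: 19/27·3/2 + (-20/81)·9/4 = 1/2 ✓
b·c²: 19/27·9/4 + (-20/81)·81/16 = 1/3 ✓
b·Ac: (-20/81)·(-27/40) = 1/6 ✓; 3 stages ⇒ order 3.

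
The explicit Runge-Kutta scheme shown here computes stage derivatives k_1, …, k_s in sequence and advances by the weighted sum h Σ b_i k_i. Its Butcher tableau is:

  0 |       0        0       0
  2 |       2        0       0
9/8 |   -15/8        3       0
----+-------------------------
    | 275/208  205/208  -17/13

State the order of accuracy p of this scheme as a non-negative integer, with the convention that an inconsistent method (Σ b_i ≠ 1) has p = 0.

b = (275/208, 205/208, -17/13)
c = (0, 2, 9/8)
Ac = (0, 0, 6)
Σ b_i: 275/208·1 + 205/208·1 + (-17/13)·1 = 1 ✓
b·c: 205/208·2 + (-17/13)·9/8 = 1/2 ✓
b·c²: 205/208·4 + (-17/13)·81/64 = 1903/832 ≠ 1/3 ⇒ order 2.
b·Ac: (-17/13)·6 = -102/13 ≠ 1/6

2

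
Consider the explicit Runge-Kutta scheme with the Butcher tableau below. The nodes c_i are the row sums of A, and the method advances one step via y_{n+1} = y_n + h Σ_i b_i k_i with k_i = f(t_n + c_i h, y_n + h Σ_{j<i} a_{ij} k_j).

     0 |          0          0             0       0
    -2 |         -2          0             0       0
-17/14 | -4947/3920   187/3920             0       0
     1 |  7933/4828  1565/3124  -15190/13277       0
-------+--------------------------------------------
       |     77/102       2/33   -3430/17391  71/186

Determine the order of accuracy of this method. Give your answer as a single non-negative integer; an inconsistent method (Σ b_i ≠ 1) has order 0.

b = (77/102, 2/33, -3430/17391, 71/186)
c = (0, -2, -17/14, 1)
Ac = (0, 0, -187/1960, 55/142)
Σ b_i: 77/102·1 + 2/33·1 + (-3430/17391)·1 + 71/186·1 = 1 ✓
b·c: 2/33·(-2) + (-3430/17391)·(-17/14) + 71/186·1 = 1/2 ✓
b·c²: 2/33·4 + (-3430/17391)·289/196 + 71/186·1 = 1/3 ✓
b·Ac: (-3430/17391)·(-187/1960) + 71/186·55/142 = 1/6 ✓
b·c³: 2/33·(-8) + (-3430/17391)·(-4913/2744) + 71/186·1 = 1/4 ✓
b·(c∘Ac): (-3430/17391)·3179/27440 + 71/186·55/142 = 1/8 ✓
b·Ac²: (-3430/17391)·187/980 + 71/186·45/142 = 1/12 ✓
b·A²c: 71/186·31/284 = 1/24 ✓; 4 stages ⇒ order 4.

4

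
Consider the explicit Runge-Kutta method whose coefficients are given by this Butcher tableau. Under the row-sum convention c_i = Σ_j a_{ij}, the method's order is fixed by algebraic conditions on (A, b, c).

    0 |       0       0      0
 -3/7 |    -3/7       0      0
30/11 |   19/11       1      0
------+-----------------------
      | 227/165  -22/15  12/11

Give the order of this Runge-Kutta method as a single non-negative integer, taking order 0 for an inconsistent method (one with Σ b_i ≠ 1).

b = (227/165, -22/15, 12/11)
c = (0, -3/7, 30/11)
Ac = (0, 0, -3/7)
Σ b_i: 227/165·1 + (-22/15)·1 + 12/11·1 = 1 ✓
b·c: (-22/15)·(-3/7) + 12/11·30/11 = 15262/4235 ≠ 1/2 ⇒ order 1.

1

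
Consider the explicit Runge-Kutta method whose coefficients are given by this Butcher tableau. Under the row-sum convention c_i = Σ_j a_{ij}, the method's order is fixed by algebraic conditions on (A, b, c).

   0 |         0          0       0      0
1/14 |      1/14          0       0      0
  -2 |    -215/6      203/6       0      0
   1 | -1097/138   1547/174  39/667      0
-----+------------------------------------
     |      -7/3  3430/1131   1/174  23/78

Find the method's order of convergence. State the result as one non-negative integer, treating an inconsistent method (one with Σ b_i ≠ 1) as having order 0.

4

b = (-7/3, 3430/1131, 1/174, 23/78)
c = (0, 1/14, -2, 1)
Ac = (0, 0, 29/12, 143/276)
Σ b_i: (-7/3)·1 + 3430/1131·1 + 1/174·1 + 23/78·1 = 1 ✓
b·c: 3430/1131·1/14 + 1/174·(-2) + 23/78·1 = 1/2 ✓
b·c²: 3430/1131·1/196 + 1/174·4 + 23/78·1 = 1/3 ✓
b·Ac: 1/174·29/12 + 23/78·143/276 = 1/6 ✓
b·c³: 3430/1131·1/2744 + 1/174·(-8) + 23/78·1 = 1/4 ✓
b·(c∘Ac): 1/174·(-29/6) + 23/78·143/276 = 1/8 ✓
b·Ac²: 1/174·29/168 + 23/78·1079/3864 = 1/12 ✓
b·A²c: 23/78·13/92 = 1/24 ✓; 4 stages ⇒ order 4.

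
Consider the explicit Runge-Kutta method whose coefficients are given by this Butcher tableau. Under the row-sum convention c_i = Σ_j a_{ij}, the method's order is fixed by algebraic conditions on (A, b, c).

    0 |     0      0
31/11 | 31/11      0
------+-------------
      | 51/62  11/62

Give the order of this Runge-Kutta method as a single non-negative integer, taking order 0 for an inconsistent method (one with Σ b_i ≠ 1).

2

b = (51/62, 11/62)
c = (0, 31/11)
Σ b_i: 51/62·1 + 11/62·1 = 1 ✓
b·c: 11/62·31/11 = 1/2 ✓; 2 stages ⇒ order 2.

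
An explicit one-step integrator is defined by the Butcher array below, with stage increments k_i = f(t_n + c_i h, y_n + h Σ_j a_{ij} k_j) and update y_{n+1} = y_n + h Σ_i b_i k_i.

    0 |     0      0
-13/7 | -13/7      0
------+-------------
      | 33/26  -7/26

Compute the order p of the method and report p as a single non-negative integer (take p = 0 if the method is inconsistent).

2

b = (33/26, -7/26)
c = (0, -13/7)
Σ b_i: 33/26·1 + (-7/26)·1 = 1 ✓
b·c: (-7/26)·(-13/7) = 1/2 ✓; 2 stages ⇒ order 2.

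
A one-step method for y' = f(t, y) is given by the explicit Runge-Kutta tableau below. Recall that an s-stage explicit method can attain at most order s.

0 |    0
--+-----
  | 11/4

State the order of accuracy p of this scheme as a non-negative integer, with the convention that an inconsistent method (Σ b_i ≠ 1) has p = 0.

b = (11/4)
c = (0)
Σ b_i: 11/4·1 = 11/4 ≠ 1 ⇒ order 0.

0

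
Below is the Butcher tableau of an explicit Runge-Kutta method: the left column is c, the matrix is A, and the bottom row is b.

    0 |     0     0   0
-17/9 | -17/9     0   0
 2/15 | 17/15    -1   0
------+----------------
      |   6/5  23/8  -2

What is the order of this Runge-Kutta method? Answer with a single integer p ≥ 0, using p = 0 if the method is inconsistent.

0

b = (6/5, 23/8, -2)
c = (0, -17/9, 2/15)
Ac = (0, 0, 17/9)
Σ b_i: 6/5·1 + 23/8·1 + (-2)·1 = 83/40 ≠ 1 ⇒ order 0.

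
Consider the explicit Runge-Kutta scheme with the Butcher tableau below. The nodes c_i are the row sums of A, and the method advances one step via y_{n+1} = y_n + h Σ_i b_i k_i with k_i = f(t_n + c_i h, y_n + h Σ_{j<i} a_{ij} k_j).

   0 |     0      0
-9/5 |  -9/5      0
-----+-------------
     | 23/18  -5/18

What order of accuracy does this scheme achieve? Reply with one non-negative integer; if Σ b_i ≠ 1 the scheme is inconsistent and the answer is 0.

2

b = (23/18, -5/18)
c = (0, -9/5)
Σ b_i: 23/18·1 + (-5/18)·1 = 1 ✓
b·c: (-5/18)·(-9/5) = 1/2 ✓; 2 stages ⇒ order 2.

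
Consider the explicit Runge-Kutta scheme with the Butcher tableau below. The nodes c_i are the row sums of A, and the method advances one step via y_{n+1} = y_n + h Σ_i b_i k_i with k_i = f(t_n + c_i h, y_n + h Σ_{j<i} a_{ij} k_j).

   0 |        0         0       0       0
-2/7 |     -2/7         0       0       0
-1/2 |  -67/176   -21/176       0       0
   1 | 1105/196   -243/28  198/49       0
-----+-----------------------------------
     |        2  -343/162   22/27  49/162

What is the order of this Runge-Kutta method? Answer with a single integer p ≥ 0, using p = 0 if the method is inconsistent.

4

b = (2, -343/162, 22/27, 49/162)
c = (0, -2/7, -1/2, 1)
Ac = (0, 0, 3/88, 45/98)
Σ b_i: 2·1 + (-343/162)·1 + 22/27·1 + 49/162·1 = 1 ✓
b·c: (-343/162)·(-2/7) + 22/27·(-1/2) + 49/162·1 = 1/2 ✓
b·c²: (-343/162)·4/49 + 22/27·1/4 + 49/162·1 = 1/3 ✓
b·Ac: 22/27·3/88 + 49/162·45/98 = 1/6 ✓
b·c³: (-343/162)·(-8/343) + 22/27·(-1/8) + 49/162·1 = 1/4 ✓
b·(c∘Ac): 22/27·(-3/176) + 49/162·45/98 = 1/8 ✓
b·Ac²: 22/27·(-3/308) + 49/162·207/686 = 1/12 ✓
b·A²c: 49/162·27/196 = 1/24 ✓; 4 stages ⇒ order 4.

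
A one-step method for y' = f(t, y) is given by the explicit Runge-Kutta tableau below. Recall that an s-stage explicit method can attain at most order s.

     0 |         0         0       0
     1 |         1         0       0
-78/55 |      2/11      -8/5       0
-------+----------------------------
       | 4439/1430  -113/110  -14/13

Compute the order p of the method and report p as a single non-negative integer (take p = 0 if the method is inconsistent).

2

b = (4439/1430, -113/110, -14/13)
c = (0, 1, -78/55)
Ac = (0, 0, -8/5)
Σ b_i: 4439/1430·1 + (-113/110)·1 + (-14/13)·1 = 1 ✓
b·c: (-113/110)·1 + (-14/13)·(-78/55) = 1/2 ✓
b·c²: (-113/110)·1 + (-14/13)·6084/3025 = -19319/6050 ≠ 1/3 ⇒ order 2.
b·Ac: (-14/13)·(-8/5) = 112/65 ≠ 1/6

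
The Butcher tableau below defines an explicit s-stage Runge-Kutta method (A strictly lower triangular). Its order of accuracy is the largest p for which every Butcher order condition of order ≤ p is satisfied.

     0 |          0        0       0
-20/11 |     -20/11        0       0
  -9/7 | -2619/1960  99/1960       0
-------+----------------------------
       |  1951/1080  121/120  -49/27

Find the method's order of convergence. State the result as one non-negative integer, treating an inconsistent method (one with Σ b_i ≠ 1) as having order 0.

b = (1951/1080, 121/120, -49/27)
c = (0, -20/11, -9/7)
Ac = (0, 0, -9/98)
Σ b_i: 1951/1080·1 + 121/120·1 + (-49/27)·1 = 1 ✓
b·c: 121/120·(-20/11) + (-49/27)·(-9/7) = 1/2 ✓
b·c²: 121/120·400/121 + (-49/27)·81/49 = 1/3 ✓
b·Ac: (-49/27)·(-9/98) = 1/6 ✓; 3 stages ⇒ order 3.

3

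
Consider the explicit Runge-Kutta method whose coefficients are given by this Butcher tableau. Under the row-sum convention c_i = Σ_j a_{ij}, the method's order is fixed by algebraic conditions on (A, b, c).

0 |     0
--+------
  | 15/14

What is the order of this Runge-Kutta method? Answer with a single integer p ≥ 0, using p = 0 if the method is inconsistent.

b = (15/14)
c = (0)
Σ b_i: 15/14·1 = 15/14 ≠ 1 ⇒ order 0.

0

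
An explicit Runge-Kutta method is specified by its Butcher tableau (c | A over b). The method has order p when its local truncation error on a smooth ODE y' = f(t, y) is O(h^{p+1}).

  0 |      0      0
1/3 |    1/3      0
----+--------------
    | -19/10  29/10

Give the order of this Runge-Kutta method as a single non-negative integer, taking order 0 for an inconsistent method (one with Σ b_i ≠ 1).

b = (-19/10, 29/10)
c = (0, 1/3)
Σ b_i: (-19/10)·1 + 29/10·1 = 1 ✓
b·c: 29/10·1/3 = 29/30 ≠ 1/2 ⇒ order 1.

1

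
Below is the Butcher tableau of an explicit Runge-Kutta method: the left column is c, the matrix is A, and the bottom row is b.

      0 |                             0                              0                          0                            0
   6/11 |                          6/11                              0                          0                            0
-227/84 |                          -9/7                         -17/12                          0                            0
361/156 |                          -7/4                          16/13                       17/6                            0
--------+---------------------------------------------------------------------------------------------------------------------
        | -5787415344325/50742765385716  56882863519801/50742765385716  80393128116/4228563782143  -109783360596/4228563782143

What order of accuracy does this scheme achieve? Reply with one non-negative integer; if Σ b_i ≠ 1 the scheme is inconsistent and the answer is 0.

b = (-5787415344325/50742765385716, 56882863519801/50742765385716, 80393128116/4228563782143, -109783360596/4228563782143)
c = (0, 6/11, -227/84, 361/156)
Ac = (0, 0, -17/22, -503453/72072)
Σ b_i: (-5787415344325/50742765385716)·1 + 56882863519801/50742765385716·1 + 80393128116/4228563782143·1 + (-109783360596/4228563782143)·1 = 1 ✓
b·c: 56882863519801/50742765385716·6/11 + 80393128116/4228563782143·(-227/84) + (-109783360596/4228563782143)·361/156 = 1/2 ✓
b·c²: 56882863519801/50742765385716·36/121 + 80393128116/4228563782143·51529/7056 + (-109783360596/4228563782143)·130321/24336 = 1/3 ✓
b·Ac: 80393128116/4228563782143·(-17/22) + (-109783360596/4228563782143)·(-503453/72072) = 1/6 ✓
b·c³: 56882863519801/50742765385716·216/1331 + 80393128116/4228563782143·(-11697083/592704) + (-109783360596/4228563782143)·47045881/3796416 = -12073492672498535/23443157608200792 ≠ 1/4 ⇒ order 3.
b·(c∘Ac): 80393128116/4228563782143·3859/1848 + (-109783360596/4228563782143)·(-181746533/11243232) = 139861597201819/304456592314296 ≠ 1/8
b·Ac²: 80393128116/4228563782143·(-51/121) + (-109783360596/4228563782143)·1402322525/66594528 = -13004346944376499/23443157608200792 ≠ 1/12
b·A²c: (-109783360596/4228563782143)·(-289/132) = 2643949267687/46514201603573 ≠ 1/24

3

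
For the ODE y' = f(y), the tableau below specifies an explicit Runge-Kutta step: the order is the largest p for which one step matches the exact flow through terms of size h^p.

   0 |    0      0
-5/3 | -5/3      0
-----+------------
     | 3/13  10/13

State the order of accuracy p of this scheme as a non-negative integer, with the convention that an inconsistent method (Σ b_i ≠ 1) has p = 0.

b = (3/13, 10/13)
c = (0, -5/3)
Σ b_i: 3/13·1 + 10/13·1 = 1 ✓
b·c: 10/13·(-5/3) = -50/39 ≠ 1/2 ⇒ order 1.

1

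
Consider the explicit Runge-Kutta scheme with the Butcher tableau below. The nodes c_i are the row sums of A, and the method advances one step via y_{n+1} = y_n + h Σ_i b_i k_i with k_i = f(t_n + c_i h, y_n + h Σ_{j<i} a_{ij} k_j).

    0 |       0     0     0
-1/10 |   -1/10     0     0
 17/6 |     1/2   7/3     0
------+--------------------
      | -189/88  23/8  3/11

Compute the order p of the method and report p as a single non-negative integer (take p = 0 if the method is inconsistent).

1

b = (-189/88, 23/8, 3/11)
c = (0, -1/10, 17/6)
Ac = (0, 0, -7/30)
Σ b_i: (-189/88)·1 + 23/8·1 + 3/11·1 = 1 ✓
b·c: 23/8·(-1/10) + 3/11·17/6 = 427/880 ≠ 1/2 ⇒ order 1.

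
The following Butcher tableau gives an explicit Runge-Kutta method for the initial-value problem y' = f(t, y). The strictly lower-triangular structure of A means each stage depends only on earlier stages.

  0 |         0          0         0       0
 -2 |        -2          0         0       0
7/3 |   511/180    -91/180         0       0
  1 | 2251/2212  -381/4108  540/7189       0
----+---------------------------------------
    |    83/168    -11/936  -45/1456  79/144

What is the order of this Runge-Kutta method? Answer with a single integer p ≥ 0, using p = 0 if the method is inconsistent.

b = (83/168, -11/936, -45/1456, 79/144)
c = (0, -2, 7/3, 1)
Ac = (0, 0, 91/90, 57/158)
Σ b_i: 83/168·1 + (-11/936)·1 + (-45/1456)·1 + 79/144·1 = 1 ✓
b·c: (-11/936)·(-2) + (-45/1456)·7/3 + 79/144·1 = 1/2 ✓
b·c²: (-11/936)·4 + (-45/1456)·49/9 + 79/144·1 = 1/3 ✓
b·Ac: (-45/1456)·91/90 + 79/144·57/158 = 1/6 ✓
b·c³: (-11/936)·(-8) + (-45/1456)·343/27 + 79/144·1 = 1/4 ✓
b·(c∘Ac): (-45/1456)·637/270 + 79/144·57/158 = 1/8 ✓
b·Ac²: (-45/1456)·(-91/45) + 79/144·3/79 = 1/12 ✓
b·A²c: 79/144·6/79 = 1/24 ✓; 4 stages ⇒ order 4.

4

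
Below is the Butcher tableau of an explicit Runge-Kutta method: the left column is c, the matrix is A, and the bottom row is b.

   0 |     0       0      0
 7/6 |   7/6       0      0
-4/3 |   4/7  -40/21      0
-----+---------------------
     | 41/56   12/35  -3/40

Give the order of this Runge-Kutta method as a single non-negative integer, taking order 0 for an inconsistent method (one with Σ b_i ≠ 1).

3

b = (41/56, 12/35, -3/40)
c = (0, 7/6, -4/3)
Ac = (0, 0, -20/9)
Σ b_i: 41/56·1 + 12/35·1 + (-3/40)·1 = 1 ✓
b·c: 12/35·7/6 + (-3/40)·(-4/3) = 1/2 ✓
b·c²: 12/35·49/36 + (-3/40)·16/9 = 1/3 ✓
b·Ac: (-3/40)·(-20/9) = 1/6 ✓; 3 stages ⇒ order 3.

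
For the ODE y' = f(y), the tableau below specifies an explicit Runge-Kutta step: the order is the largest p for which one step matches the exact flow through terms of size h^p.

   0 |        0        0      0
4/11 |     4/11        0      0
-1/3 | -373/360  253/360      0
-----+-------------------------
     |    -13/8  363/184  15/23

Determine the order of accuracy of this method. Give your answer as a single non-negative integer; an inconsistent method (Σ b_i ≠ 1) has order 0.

b = (-13/8, 363/184, 15/23)
c = (0, 4/11, -1/3)
Ac = (0, 0, 23/90)
Σ b_i: (-13/8)·1 + 363/184·1 + 15/23·1 = 1 ✓
b·c: 363/184·4/11 + 15/23·(-1/3) = 1/2 ✓
b·c²: 363/184·16/121 + 15/23·1/9 = 1/3 ✓
b·Ac: 15/23·23/90 = 1/6 ✓; 3 stages ⇒ order 3.

3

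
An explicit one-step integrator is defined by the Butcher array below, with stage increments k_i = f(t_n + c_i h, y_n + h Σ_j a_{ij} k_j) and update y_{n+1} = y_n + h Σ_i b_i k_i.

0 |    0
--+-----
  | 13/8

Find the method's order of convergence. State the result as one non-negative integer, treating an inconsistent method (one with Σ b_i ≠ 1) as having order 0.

0

b = (13/8)
c = (0)
Σ b_i: 13/8·1 = 13/8 ≠ 1 ⇒ order 0.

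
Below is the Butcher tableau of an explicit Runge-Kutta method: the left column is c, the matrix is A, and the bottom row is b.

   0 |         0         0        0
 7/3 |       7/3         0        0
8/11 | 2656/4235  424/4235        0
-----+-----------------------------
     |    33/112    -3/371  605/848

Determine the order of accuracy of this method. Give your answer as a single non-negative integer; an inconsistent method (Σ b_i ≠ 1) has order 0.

3

b = (33/112, -3/371, 605/848)
c = (0, 7/3, 8/11)
Ac = (0, 0, 424/1815)
Σ b_i: 33/112·1 + (-3/371)·1 + 605/848·1 = 1 ✓
b·c: (-3/371)·7/3 + 605/848·8/11 = 1/2 ✓
b·c²: (-3/371)·49/9 + 605/848·64/121 = 1/3 ✓
b·Ac: 605/848·424/1815 = 1/6 ✓; 3 stages ⇒ order 3.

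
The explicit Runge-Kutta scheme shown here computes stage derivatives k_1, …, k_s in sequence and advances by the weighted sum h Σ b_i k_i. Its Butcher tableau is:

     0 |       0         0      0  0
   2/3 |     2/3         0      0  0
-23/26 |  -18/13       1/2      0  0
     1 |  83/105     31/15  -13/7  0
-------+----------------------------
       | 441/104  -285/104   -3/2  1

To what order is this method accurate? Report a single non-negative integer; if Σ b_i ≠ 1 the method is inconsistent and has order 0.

b = (441/104, -285/104, -3/2, 1)
c = (0, 2/3, -23/26, 1)
Ac = (0, 0, 1/3, 1903/630)
Σ b_i: 441/104·1 + (-285/104)·1 + (-3/2)·1 + 1·1 = 1 ✓
b·c: (-285/104)·2/3 + (-3/2)·(-23/26) + 1·1 = 1/2 ✓
b·c²: (-285/104)·4/9 + (-3/2)·529/676 + 1·1 = -5645/4056 ≠ 1/3 ⇒ order 2.
b·Ac: (-3/2)·1/3 + 1·1903/630 = 794/315 ≠ 1/6

2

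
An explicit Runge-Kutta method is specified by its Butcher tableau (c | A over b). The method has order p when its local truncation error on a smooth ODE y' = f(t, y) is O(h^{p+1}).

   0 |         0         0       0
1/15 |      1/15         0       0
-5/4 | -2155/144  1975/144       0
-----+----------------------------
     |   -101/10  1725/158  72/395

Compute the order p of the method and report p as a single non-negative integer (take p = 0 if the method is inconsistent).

b = (-101/10, 1725/158, 72/395)
c = (0, 1/15, -5/4)
Ac = (0, 0, 395/432)
Σ b_i: (-101/10)·1 + 1725/158·1 + 72/395·1 = 1 ✓
b·c: 1725/158·1/15 + 72/395·(-5/4) = 1/2 ✓
b·c²: 1725/158·1/225 + 72/395·25/16 = 1/3 ✓
b·Ac: 72/395·395/432 = 1/6 ✓; 3 stages ⇒ order 3.

3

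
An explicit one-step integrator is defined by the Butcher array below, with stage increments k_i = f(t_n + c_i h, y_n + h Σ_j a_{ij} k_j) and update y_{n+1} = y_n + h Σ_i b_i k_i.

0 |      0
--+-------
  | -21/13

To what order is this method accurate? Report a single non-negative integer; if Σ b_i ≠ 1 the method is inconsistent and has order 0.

0

b = (-21/13)
c = (0)
Σ b_i: (-21/13)·1 = -21/13 ≠ 1 ⇒ order 0.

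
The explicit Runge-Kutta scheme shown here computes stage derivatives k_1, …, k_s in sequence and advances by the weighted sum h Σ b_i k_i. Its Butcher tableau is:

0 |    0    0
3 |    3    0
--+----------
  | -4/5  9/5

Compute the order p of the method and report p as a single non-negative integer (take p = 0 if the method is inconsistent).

1

b = (-4/5, 9/5)
c = (0, 3)
Σ b_i: (-4/5)·1 + 9/5·1 = 1 ✓
b·c: 9/5·3 = 27/5 ≠ 1/2 ⇒ order 1.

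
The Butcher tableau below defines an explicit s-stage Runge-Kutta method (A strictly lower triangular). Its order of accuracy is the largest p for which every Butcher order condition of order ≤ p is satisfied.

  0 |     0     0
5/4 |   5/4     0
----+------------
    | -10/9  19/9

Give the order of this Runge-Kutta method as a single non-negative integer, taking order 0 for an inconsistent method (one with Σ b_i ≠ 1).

1

b = (-10/9, 19/9)
c = (0, 5/4)
Σ b_i: (-10/9)·1 + 19/9·1 = 1 ✓
b·c: 19/9·5/4 = 95/36 ≠ 1/2 ⇒ order 1.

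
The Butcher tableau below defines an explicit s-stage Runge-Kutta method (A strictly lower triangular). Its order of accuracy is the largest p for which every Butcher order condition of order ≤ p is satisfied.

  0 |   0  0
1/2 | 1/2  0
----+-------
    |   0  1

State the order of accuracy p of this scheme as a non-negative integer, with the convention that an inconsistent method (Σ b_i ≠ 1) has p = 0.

2

b = (0, 1)
c = (0, 1/2)
Σ b_i: 1·1 = 1 ✓
b·c: 1·1/2 = 1/2 ✓; 2 stages ⇒ order 2.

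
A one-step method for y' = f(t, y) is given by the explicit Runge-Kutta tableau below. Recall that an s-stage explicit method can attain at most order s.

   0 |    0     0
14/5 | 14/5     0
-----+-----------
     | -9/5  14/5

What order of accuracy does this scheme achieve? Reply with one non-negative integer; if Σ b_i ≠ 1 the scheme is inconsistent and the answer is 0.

b = (-9/5, 14/5)
c = (0, 14/5)
Σ b_i: (-9/5)·1 + 14/5·1 = 1 ✓
b·c: 14/5·14/5 = 196/25 ≠ 1/2 ⇒ order 1.

1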